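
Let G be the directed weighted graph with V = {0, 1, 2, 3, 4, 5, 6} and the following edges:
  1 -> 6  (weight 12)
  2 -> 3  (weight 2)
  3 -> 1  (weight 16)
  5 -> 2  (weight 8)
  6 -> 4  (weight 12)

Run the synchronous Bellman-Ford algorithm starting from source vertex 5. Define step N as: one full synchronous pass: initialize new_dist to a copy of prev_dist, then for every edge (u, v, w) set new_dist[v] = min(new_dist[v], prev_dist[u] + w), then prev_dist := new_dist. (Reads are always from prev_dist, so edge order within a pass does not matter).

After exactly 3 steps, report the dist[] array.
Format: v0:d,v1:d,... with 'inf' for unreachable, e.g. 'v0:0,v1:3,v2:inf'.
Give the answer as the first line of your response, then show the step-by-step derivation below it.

v0:inf,v1:26,v2:8,v3:10,v4:inf,v5:0,v6:inf

step 1: dist = v0:inf,v1:inf,v2:8,v3:inf,v4:inf,v5:0,v6:inf
step 2: dist = v0:inf,v1:inf,v2:8,v3:10,v4:inf,v5:0,v6:inf
step 3: dist = v0:inf,v1:26,v2:8,v3:10,v4:inf,v5:0,v6:inf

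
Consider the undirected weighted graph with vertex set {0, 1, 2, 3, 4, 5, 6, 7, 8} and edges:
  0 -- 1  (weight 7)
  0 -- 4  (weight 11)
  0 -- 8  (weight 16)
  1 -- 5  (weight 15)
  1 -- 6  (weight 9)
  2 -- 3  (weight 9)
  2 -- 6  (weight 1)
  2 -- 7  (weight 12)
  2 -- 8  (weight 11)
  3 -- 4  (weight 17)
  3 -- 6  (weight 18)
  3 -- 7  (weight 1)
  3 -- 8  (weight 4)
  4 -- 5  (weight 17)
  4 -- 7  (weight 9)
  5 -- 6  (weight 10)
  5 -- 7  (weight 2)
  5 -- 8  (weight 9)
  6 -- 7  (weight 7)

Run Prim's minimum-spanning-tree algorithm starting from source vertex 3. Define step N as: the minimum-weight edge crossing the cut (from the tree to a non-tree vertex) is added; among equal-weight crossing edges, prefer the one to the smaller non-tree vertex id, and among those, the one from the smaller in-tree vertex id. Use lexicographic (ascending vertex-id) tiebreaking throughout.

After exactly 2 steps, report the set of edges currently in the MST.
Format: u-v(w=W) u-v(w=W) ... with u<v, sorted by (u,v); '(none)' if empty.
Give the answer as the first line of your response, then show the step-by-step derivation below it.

3-7(w=1) 5-7(w=2)

step 1: add edge 3-7 (w=1); MST = {3-7(w=1)}
step 2: add edge 5-7 (w=2); MST = {3-7(w=1) 5-7(w=2)}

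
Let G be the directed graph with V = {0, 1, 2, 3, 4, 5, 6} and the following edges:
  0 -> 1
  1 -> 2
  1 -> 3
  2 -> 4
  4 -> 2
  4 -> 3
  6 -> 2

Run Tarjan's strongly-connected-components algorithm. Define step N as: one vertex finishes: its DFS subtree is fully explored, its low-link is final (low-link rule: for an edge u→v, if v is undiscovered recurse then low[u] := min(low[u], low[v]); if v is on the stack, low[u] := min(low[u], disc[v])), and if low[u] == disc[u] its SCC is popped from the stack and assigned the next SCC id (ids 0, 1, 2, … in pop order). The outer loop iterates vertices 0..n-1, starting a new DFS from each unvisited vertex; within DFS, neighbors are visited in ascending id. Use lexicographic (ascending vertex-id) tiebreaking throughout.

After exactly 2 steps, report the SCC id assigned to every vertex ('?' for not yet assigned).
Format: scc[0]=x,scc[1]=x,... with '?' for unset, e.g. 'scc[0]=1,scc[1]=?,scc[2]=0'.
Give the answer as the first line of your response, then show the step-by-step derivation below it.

scc[0]=?,scc[1]=?,scc[2]=?,scc[3]=0,scc[4]=?,scc[5]=?,scc[6]=?

step 1: low=(low[0]=0,low[1]=1,low[2]=2,low[3]=4,low[4]=2,low[5]=?,low[6]=?); scc=(scc[0]=?,scc[1]=?,scc[2]=?,scc[3]=0,scc[4]=?,scc[5]=?,scc[6]=?)
step 2: low=(low[0]=0,low[1]=1,low[2]=2,low[3]=4,low[4]=2,low[5]=?,low[6]=?); scc=(scc[0]=?,scc[1]=?,scc[2]=?,scc[3]=0,scc[4]=?,scc[5]=?,scc[6]=?)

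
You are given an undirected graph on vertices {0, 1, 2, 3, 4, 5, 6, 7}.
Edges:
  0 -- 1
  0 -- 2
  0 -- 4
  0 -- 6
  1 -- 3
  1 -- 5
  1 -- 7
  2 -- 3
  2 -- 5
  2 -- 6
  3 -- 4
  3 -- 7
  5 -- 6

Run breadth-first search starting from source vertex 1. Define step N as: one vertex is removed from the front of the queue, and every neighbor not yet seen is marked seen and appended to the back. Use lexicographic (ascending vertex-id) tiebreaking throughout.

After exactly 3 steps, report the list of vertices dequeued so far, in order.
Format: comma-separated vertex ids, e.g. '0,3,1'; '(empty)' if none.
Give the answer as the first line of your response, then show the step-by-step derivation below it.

1,0,3

step 1: dequeue 1; queue=[0,3,5,7]; order=1
step 2: dequeue 0; queue=[3,5,7,2,4,6]; order=1,0
step 3: dequeue 3; queue=[5,7,2,4,6]; order=1,0,3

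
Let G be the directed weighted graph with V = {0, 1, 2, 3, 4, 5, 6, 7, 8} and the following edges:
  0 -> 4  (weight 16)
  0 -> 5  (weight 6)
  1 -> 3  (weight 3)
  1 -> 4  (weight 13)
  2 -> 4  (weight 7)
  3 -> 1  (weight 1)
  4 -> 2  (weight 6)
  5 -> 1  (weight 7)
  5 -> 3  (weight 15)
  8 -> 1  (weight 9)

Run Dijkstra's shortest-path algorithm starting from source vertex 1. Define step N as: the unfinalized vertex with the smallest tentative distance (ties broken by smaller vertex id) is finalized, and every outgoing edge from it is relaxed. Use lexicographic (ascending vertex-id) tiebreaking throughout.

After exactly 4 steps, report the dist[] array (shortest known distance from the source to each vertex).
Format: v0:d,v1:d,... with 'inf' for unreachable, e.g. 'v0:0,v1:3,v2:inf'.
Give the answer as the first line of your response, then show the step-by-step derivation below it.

v0:inf,v1:0,v2:19,v3:3,v4:13,v5:inf,v6:inf,v7:inf,v8:inf

step 1: dist = v0:inf,v1:0,v2:inf,v3:3,v4:13,v5:inf,v6:inf,v7:inf,v8:inf
step 2: dist = v0:inf,v1:0,v2:inf,v3:3,v4:13,v5:inf,v6:inf,v7:inf,v8:inf
step 3: dist = v0:inf,v1:0,v2:19,v3:3,v4:13,v5:inf,v6:inf,v7:inf,v8:inf
step 4: dist = v0:inf,v1:0,v2:19,v3:3,v4:13,v5:inf,v6:inf,v7:inf,v8:inf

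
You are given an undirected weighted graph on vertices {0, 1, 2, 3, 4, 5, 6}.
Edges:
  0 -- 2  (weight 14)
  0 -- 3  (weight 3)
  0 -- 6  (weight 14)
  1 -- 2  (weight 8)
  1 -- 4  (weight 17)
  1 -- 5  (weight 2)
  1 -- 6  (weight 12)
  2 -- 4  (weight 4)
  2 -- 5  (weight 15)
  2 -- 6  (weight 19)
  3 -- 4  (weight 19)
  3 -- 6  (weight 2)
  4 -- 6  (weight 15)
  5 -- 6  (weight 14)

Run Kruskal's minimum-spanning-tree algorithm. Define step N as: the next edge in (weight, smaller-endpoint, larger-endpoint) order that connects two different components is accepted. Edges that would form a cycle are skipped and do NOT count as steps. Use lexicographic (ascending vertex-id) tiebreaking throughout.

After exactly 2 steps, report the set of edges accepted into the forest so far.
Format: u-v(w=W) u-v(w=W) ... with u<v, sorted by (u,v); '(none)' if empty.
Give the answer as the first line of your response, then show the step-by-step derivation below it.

1-5(w=2) 3-6(w=2)

step 1: add edge 1-5 (w=2); MST = {1-5(w=2)}
step 2: add edge 3-6 (w=2); MST = {1-5(w=2) 3-6(w=2)}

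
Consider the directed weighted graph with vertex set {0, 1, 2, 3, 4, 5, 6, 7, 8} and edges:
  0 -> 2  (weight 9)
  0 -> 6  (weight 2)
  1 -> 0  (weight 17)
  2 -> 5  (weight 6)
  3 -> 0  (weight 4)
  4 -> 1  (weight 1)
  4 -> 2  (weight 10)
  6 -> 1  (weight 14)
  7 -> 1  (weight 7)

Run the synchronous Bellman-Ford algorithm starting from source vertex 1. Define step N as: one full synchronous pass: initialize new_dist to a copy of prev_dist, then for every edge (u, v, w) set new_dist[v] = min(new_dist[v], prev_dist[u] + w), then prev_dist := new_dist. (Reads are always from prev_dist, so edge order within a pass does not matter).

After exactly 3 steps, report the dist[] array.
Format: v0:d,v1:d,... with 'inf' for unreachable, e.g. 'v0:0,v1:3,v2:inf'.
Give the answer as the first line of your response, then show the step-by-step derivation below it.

v0:17,v1:0,v2:26,v3:inf,v4:inf,v5:32,v6:19,v7:inf,v8:inf

step 1: dist = v0:17,v1:0,v2:inf,v3:inf,v4:inf,v5:inf,v6:inf,v7:inf,v8:inf
step 2: dist = v0:17,v1:0,v2:26,v3:inf,v4:inf,v5:inf,v6:19,v7:inf,v8:inf
step 3: dist = v0:17,v1:0,v2:26,v3:inf,v4:inf,v5:32,v6:19,v7:inf,v8:inf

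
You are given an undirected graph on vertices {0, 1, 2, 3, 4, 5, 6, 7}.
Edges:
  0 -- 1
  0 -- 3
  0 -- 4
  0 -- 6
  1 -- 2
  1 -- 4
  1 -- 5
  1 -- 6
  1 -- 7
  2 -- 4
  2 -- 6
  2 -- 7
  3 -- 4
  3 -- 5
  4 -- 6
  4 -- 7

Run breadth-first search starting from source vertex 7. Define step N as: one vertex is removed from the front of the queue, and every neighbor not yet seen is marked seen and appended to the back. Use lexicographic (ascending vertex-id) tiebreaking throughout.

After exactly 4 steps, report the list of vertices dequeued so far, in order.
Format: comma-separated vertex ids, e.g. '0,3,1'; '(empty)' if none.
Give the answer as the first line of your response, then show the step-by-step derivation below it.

7,1,2,4

step 1: dequeue 7; queue=[1,2,4]; order=7
step 2: dequeue 1; queue=[2,4,0,5,6]; order=7,1
step 3: dequeue 2; queue=[4,0,5,6]; order=7,1,2
step 4: dequeue 4; queue=[0,5,6,3]; order=7,1,2,4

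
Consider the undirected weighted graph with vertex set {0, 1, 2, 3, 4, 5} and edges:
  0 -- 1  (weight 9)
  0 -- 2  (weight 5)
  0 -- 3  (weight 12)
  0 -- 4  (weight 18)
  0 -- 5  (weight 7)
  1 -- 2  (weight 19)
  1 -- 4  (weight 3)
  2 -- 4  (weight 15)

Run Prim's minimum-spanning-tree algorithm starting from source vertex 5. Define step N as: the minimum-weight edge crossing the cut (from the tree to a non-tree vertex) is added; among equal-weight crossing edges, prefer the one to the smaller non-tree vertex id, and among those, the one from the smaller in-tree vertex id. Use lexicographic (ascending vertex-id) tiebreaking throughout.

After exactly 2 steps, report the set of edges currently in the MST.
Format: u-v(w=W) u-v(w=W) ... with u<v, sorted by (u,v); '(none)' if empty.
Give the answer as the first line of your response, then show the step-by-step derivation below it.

0-2(w=5) 0-5(w=7)

step 1: add edge 0-5 (w=7); MST = {0-5(w=7)}
step 2: add edge 0-2 (w=5); MST = {0-2(w=5) 0-5(w=7)}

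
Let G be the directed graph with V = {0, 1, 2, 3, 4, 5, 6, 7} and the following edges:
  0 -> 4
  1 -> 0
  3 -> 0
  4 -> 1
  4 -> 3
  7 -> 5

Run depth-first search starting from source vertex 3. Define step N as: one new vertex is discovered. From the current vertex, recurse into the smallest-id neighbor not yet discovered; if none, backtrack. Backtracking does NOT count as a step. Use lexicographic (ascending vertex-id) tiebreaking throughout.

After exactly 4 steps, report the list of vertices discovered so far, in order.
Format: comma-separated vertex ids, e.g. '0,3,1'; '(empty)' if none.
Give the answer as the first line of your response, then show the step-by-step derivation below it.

3,0,4,1

step 1: discover 3; path=3; order=3
step 2: discover 0; path=3>0; order=3,0
step 3: discover 4; path=3>0>4; order=3,0,4
step 4: discover 1; path=3>0>4>1; order=3,0,4,1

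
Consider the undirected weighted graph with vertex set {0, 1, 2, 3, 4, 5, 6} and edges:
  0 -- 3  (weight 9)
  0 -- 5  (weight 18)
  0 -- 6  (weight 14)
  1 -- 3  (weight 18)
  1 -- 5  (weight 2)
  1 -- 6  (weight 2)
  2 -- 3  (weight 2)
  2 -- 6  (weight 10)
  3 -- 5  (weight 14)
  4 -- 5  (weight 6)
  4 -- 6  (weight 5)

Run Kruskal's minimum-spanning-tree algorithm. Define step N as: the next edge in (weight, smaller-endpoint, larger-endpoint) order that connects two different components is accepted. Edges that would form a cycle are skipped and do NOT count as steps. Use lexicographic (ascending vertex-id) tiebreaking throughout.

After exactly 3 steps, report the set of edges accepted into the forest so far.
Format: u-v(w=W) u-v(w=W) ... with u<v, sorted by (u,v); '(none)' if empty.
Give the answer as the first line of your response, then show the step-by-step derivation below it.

1-5(w=2) 1-6(w=2) 2-3(w=2)

step 1: add edge 1-5 (w=2); MST = {1-5(w=2)}
step 2: add edge 1-6 (w=2); MST = {1-5(w=2) 1-6(w=2)}
step 3: add edge 2-3 (w=2); MST = {1-5(w=2) 1-6(w=2) 2-3(w=2)}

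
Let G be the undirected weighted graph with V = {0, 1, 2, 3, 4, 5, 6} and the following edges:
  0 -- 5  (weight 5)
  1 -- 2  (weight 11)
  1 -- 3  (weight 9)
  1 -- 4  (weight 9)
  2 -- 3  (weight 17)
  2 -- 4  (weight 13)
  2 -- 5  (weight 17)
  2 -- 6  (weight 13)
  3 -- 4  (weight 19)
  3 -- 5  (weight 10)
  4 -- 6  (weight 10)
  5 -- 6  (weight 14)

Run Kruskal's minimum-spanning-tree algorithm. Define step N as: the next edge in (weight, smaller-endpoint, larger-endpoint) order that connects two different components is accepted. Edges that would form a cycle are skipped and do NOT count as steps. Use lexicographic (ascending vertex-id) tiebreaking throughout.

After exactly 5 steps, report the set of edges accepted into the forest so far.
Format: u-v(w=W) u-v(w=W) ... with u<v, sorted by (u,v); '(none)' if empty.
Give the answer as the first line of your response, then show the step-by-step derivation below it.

0-5(w=5) 1-3(w=9) 1-4(w=9) 3-5(w=10) 4-6(w=10)

step 1: add edge 0-5 (w=5); MST = {0-5(w=5)}
step 2: add edge 1-3 (w=9); MST = {0-5(w=5) 1-3(w=9)}
step 3: add edge 1-4 (w=9); MST = {0-5(w=5) 1-3(w=9) 1-4(w=9)}
step 4: add edge 3-5 (w=10); MST = {0-5(w=5) 1-3(w=9) 1-4(w=9) 3-5(w=10)}
step 5: add edge 4-6 (w=10); MST = {0-5(w=5) 1-3(w=9) 1-4(w=9) 3-5(w=10) 4-6(w=10)}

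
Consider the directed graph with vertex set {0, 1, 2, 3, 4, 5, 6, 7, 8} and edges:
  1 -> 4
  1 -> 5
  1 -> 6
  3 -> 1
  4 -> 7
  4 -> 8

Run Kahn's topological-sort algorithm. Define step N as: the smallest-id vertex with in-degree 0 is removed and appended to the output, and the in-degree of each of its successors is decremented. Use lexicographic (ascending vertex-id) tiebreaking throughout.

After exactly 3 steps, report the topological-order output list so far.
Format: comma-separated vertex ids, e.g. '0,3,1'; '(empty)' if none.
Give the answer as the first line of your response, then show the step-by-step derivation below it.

0,2,3

step 1: output 0; order=[0]; indeg=(0,1,0,0,1,1,1,1,1)
step 2: output 2; order=[0,2]; indeg=(0,1,0,0,1,1,1,1,1)
step 3: output 3; order=[0,2,3]; indeg=(0,0,0,0,1,1,1,1,1)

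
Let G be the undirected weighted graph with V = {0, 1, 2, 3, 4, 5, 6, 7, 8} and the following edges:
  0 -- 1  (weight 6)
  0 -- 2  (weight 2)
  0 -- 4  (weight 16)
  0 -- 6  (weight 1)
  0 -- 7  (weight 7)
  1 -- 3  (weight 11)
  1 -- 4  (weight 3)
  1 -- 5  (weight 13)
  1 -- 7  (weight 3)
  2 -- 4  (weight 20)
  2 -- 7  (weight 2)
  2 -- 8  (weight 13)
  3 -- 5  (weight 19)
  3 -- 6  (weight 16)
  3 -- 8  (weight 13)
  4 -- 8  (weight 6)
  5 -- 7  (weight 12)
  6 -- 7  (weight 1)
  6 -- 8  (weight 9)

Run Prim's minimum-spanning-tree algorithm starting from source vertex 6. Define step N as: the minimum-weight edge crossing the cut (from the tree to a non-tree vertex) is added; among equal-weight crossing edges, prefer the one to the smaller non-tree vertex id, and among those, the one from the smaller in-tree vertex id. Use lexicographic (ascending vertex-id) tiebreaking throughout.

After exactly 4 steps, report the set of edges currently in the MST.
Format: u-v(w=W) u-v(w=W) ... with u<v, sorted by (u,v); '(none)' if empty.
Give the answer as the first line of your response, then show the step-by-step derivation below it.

0-2(w=2) 0-6(w=1) 1-7(w=3) 6-7(w=1)

step 1: add edge 0-6 (w=1); MST = {0-6(w=1)}
step 2: add edge 6-7 (w=1); MST = {0-6(w=1) 6-7(w=1)}
step 3: add edge 0-2 (w=2); MST = {0-2(w=2) 0-6(w=1) 6-7(w=1)}
step 4: add edge 1-7 (w=3); MST = {0-2(w=2) 0-6(w=1) 1-7(w=3) 6-7(w=1)}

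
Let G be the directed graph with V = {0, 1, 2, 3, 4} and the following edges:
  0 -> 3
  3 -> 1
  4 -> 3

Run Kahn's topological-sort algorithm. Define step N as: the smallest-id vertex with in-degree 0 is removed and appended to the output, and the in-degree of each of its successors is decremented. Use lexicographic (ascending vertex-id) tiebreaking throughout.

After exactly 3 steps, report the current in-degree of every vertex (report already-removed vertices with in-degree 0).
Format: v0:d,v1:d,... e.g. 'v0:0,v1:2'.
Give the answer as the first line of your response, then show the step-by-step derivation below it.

v0:0,v1:1,v2:0,v3:0,v4:0

step 1: output 0; order=[0]; indeg=(0,1,0,1,0)
step 2: output 2; order=[0,2]; indeg=(0,1,0,1,0)
step 3: output 4; order=[0,2,4]; indeg=(0,1,0,0,0)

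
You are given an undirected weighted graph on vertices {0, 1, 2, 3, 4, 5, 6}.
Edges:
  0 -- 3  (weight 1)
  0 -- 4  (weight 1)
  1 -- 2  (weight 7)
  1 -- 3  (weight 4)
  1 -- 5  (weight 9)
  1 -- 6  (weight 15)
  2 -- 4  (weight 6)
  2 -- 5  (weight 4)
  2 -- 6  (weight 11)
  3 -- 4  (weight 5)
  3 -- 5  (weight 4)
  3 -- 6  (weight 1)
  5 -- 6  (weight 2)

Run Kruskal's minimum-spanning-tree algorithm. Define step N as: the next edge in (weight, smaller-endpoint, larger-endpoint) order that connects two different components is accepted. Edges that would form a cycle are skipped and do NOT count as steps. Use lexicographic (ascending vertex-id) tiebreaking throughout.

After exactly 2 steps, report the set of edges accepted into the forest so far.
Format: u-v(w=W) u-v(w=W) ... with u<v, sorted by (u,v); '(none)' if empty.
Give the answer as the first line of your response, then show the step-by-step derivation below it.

0-3(w=1) 0-4(w=1)

step 1: add edge 0-3 (w=1); MST = {0-3(w=1)}
step 2: add edge 0-4 (w=1); MST = {0-3(w=1) 0-4(w=1)}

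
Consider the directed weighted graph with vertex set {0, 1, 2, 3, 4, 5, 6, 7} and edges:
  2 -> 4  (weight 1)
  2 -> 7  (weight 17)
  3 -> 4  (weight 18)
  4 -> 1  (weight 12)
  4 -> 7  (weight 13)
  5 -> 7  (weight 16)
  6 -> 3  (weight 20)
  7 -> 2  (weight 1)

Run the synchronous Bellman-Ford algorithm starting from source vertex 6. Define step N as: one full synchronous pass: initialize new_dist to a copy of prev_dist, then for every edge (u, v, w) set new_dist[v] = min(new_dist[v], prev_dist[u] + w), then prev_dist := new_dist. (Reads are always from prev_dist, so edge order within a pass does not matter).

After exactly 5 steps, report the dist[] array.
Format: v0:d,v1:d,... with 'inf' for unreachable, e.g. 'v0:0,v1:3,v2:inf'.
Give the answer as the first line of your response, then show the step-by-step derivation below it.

v0:inf,v1:50,v2:52,v3:20,v4:38,v5:inf,v6:0,v7:51

step 1: dist = v0:inf,v1:inf,v2:inf,v3:20,v4:inf,v5:inf,v6:0,v7:inf
step 2: dist = v0:inf,v1:inf,v2:inf,v3:20,v4:38,v5:inf,v6:0,v7:inf
step 3: dist = v0:inf,v1:50,v2:inf,v3:20,v4:38,v5:inf,v6:0,v7:51
step 4: dist = v0:inf,v1:50,v2:52,v3:20,v4:38,v5:inf,v6:0,v7:51
step 5: dist = v0:inf,v1:50,v2:52,v3:20,v4:38,v5:inf,v6:0,v7:51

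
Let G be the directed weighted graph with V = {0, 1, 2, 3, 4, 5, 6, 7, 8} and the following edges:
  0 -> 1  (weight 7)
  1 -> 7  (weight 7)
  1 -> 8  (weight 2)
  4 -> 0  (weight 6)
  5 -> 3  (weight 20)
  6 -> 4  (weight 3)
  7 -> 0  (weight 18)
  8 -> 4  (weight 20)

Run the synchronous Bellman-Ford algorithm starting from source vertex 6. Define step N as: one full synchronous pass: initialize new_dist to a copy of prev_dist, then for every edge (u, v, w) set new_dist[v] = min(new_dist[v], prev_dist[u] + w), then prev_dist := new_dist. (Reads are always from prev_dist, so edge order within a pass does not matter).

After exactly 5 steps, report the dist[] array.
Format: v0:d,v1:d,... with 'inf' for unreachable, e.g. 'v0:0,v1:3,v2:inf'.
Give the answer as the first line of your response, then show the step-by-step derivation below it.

v0:9,v1:16,v2:inf,v3:inf,v4:3,v5:inf,v6:0,v7:23,v8:18

step 1: dist = v0:inf,v1:inf,v2:inf,v3:inf,v4:3,v5:inf,v6:0,v7:inf,v8:inf
step 2: dist = v0:9,v1:inf,v2:inf,v3:inf,v4:3,v5:inf,v6:0,v7:inf,v8:inf
step 3: dist = v0:9,v1:16,v2:inf,v3:inf,v4:3,v5:inf,v6:0,v7:inf,v8:inf
step 4: dist = v0:9,v1:16,v2:inf,v3:inf,v4:3,v5:inf,v6:0,v7:23,v8:18
step 5: dist = v0:9,v1:16,v2:inf,v3:inf,v4:3,v5:inf,v6:0,v7:23,v8:18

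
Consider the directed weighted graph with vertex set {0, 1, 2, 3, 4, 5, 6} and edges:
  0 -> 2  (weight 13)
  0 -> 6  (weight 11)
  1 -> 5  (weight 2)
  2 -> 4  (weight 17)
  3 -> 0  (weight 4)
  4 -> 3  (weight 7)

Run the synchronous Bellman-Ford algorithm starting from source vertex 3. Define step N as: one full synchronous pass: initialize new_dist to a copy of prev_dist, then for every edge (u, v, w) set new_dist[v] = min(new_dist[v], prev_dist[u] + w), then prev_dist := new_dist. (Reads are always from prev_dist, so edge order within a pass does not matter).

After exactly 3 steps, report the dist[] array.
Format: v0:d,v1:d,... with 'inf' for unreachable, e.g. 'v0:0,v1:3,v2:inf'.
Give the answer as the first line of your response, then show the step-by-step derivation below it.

v0:4,v1:inf,v2:17,v3:0,v4:34,v5:inf,v6:15

step 1: dist = v0:4,v1:inf,v2:inf,v3:0,v4:inf,v5:inf,v6:inf
step 2: dist = v0:4,v1:inf,v2:17,v3:0,v4:inf,v5:inf,v6:15
step 3: dist = v0:4,v1:inf,v2:17,v3:0,v4:34,v5:inf,v6:15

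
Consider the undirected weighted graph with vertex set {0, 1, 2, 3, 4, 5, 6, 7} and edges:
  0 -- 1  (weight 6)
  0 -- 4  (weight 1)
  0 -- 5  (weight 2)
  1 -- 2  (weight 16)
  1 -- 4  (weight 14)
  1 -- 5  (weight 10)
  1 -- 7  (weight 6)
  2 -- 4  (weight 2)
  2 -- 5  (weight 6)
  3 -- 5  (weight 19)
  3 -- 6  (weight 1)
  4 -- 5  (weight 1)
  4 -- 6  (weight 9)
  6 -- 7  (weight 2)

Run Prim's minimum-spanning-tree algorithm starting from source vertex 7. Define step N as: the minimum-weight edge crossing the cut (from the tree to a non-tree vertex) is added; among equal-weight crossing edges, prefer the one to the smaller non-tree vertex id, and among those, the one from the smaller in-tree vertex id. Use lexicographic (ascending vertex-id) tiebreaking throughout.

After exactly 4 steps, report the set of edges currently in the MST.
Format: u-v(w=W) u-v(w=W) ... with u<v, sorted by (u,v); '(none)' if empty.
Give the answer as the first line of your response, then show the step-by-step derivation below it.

0-1(w=6) 1-7(w=6) 3-6(w=1) 6-7(w=2)

step 1: add edge 6-7 (w=2); MST = {6-7(w=2)}
step 2: add edge 3-6 (w=1); MST = {3-6(w=1) 6-7(w=2)}
step 3: add edge 1-7 (w=6); MST = {1-7(w=6) 3-6(w=1) 6-7(w=2)}
step 4: add edge 0-1 (w=6); MST = {0-1(w=6) 1-7(w=6) 3-6(w=1) 6-7(w=2)}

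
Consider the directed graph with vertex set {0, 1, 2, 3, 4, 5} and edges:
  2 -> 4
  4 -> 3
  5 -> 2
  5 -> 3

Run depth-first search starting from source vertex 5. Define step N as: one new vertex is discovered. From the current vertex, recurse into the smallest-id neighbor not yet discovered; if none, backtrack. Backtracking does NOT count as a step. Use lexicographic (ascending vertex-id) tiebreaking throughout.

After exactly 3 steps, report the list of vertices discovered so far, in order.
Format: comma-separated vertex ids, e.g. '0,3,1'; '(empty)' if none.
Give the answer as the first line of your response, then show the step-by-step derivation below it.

5,2,4

step 1: discover 5; path=5; order=5
step 2: discover 2; path=5>2; order=5,2
step 3: discover 4; path=5>2>4; order=5,2,4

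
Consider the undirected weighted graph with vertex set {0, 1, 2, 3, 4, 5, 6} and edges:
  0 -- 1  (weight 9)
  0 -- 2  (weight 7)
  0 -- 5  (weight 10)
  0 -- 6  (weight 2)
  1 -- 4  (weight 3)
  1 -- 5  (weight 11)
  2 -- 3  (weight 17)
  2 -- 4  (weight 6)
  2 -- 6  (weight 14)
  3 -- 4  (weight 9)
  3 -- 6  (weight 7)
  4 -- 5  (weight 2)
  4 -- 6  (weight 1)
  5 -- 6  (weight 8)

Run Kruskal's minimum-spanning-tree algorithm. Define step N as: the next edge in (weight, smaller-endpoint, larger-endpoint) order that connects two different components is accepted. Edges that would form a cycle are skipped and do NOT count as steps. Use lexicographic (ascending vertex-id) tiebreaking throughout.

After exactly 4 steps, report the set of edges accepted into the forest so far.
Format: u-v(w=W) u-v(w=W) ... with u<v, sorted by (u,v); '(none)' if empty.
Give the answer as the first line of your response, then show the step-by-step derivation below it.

0-6(w=2) 1-4(w=3) 4-5(w=2) 4-6(w=1)

step 1: add edge 4-6 (w=1); MST = {4-6(w=1)}
step 2: add edge 0-6 (w=2); MST = {0-6(w=2) 4-6(w=1)}
step 3: add edge 4-5 (w=2); MST = {0-6(w=2) 4-5(w=2) 4-6(w=1)}
step 4: add edge 1-4 (w=3); MST = {0-6(w=2) 1-4(w=3) 4-5(w=2) 4-6(w=1)}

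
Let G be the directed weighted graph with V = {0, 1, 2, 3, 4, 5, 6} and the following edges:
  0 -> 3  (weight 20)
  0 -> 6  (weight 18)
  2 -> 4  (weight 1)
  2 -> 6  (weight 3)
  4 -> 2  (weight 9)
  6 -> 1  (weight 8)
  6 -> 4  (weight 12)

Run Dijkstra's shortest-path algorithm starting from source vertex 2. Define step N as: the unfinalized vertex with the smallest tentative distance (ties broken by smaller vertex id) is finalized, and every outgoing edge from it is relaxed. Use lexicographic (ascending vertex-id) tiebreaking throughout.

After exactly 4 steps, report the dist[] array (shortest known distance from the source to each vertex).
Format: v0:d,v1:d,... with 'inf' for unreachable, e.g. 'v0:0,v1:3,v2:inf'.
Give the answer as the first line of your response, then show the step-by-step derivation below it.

v0:inf,v1:11,v2:0,v3:inf,v4:1,v5:inf,v6:3

step 1: dist = v0:inf,v1:inf,v2:0,v3:inf,v4:1,v5:inf,v6:3
step 2: dist = v0:inf,v1:inf,v2:0,v3:inf,v4:1,v5:inf,v6:3
step 3: dist = v0:inf,v1:11,v2:0,v3:inf,v4:1,v5:inf,v6:3
step 4: dist = v0:inf,v1:11,v2:0,v3:inf,v4:1,v5:inf,v6:3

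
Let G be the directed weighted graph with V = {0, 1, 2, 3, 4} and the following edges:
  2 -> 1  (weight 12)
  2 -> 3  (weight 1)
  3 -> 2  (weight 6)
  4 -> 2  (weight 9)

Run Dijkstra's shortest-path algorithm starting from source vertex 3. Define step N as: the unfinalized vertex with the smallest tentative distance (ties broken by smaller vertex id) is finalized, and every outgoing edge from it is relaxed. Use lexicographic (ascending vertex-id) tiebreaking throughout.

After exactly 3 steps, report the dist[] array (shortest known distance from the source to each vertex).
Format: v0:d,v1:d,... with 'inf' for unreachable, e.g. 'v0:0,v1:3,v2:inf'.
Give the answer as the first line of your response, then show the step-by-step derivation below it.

v0:inf,v1:18,v2:6,v3:0,v4:inf

step 1: dist = v0:inf,v1:inf,v2:6,v3:0,v4:inf
step 2: dist = v0:inf,v1:18,v2:6,v3:0,v4:inf
step 3: dist = v0:inf,v1:18,v2:6,v3:0,v4:inf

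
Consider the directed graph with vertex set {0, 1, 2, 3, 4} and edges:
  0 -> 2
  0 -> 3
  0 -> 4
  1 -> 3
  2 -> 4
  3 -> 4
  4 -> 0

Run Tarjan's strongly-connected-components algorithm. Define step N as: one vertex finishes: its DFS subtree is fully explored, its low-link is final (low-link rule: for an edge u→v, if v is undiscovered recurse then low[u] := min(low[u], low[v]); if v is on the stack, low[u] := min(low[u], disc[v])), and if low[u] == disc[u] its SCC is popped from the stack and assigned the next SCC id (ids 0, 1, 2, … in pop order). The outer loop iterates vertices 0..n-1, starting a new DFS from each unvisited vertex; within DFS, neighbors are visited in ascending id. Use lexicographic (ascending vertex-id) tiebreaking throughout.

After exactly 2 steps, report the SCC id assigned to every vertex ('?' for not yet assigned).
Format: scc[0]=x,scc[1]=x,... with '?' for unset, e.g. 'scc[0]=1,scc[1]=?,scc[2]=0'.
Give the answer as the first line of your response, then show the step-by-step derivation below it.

scc[0]=?,scc[1]=?,scc[2]=?,scc[3]=?,scc[4]=?

step 1: low=(low[0]=0,low[1]=?,low[2]=1,low[3]=?,low[4]=0); scc=(scc[0]=?,scc[1]=?,scc[2]=?,scc[3]=?,scc[4]=?)
step 2: low=(low[0]=0,low[1]=?,low[2]=0,low[3]=?,low[4]=0); scc=(scc[0]=?,scc[1]=?,scc[2]=?,scc[3]=?,scc[4]=?)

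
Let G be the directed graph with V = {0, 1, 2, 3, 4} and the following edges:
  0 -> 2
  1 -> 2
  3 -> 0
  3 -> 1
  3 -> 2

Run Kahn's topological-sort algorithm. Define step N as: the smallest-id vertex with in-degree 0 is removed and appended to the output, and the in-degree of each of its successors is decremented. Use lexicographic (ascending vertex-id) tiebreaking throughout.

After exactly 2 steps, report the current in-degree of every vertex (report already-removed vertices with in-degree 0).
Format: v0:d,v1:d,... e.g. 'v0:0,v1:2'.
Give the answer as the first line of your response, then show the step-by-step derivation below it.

v0:0,v1:0,v2:1,v3:0,v4:0

step 1: output 3; order=[3]; indeg=(0,0,2,0,0)
step 2: output 0; order=[3,0]; indeg=(0,0,1,0,0)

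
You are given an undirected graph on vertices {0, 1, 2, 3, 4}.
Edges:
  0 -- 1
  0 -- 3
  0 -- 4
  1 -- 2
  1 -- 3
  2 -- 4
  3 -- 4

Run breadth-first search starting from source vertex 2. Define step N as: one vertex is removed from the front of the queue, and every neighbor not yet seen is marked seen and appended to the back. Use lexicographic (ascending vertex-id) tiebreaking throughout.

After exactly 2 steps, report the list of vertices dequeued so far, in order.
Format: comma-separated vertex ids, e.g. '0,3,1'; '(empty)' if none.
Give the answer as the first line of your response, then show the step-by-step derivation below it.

2,1

step 1: dequeue 2; queue=[1,4]; order=2
step 2: dequeue 1; queue=[4,0,3]; order=2,1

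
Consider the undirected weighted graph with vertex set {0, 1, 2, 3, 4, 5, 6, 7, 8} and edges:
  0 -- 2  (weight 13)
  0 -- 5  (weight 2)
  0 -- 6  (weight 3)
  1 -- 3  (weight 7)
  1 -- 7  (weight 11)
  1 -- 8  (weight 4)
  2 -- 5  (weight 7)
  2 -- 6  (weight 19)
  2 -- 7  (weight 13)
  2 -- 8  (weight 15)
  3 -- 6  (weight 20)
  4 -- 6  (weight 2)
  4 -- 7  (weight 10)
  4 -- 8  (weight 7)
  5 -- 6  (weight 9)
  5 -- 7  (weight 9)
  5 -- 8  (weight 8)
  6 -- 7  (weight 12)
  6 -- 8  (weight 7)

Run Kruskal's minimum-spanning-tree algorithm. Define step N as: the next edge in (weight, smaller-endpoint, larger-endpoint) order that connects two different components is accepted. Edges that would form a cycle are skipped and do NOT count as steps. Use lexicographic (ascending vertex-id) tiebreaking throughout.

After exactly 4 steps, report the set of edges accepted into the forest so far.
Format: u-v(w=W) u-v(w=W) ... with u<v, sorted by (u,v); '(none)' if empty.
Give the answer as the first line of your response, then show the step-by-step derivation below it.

0-5(w=2) 0-6(w=3) 1-8(w=4) 4-6(w=2)

step 1: add edge 0-5 (w=2); MST = {0-5(w=2)}
step 2: add edge 4-6 (w=2); MST = {0-5(w=2) 4-6(w=2)}
step 3: add edge 0-6 (w=3); MST = {0-5(w=2) 0-6(w=3) 4-6(w=2)}
step 4: add edge 1-8 (w=4); MST = {0-5(w=2) 0-6(w=3) 1-8(w=4) 4-6(w=2)}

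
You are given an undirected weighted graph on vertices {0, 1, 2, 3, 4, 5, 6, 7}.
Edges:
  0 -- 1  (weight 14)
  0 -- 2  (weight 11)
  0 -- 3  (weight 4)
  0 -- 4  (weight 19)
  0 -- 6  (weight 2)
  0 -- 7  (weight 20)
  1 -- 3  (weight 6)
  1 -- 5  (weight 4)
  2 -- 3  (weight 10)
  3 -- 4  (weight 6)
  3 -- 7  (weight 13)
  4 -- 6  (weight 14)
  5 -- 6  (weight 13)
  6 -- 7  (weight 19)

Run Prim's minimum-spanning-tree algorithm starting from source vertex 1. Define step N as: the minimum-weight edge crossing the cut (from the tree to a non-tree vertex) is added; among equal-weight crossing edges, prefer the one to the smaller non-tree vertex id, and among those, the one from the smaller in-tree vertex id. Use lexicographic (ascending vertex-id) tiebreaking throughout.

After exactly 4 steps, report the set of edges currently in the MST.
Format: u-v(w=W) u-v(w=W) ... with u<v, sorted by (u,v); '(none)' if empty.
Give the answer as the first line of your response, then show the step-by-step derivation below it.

0-3(w=4) 0-6(w=2) 1-3(w=6) 1-5(w=4)

step 1: add edge 1-5 (w=4); MST = {1-5(w=4)}
step 2: add edge 1-3 (w=6); MST = {1-3(w=6) 1-5(w=4)}
step 3: add edge 0-3 (w=4); MST = {0-3(w=4) 1-3(w=6) 1-5(w=4)}
step 4: add edge 0-6 (w=2); MST = {0-3(w=4) 0-6(w=2) 1-3(w=6) 1-5(w=4)}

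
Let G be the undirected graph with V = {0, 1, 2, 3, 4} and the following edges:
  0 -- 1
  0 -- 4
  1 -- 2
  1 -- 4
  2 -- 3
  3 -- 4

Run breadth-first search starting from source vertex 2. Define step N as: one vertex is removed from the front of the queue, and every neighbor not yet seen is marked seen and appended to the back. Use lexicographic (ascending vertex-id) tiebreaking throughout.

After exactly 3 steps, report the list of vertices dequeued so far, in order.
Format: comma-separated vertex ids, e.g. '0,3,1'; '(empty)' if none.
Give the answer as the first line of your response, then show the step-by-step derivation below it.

2,1,3

step 1: dequeue 2; queue=[1,3]; order=2
step 2: dequeue 1; queue=[3,0,4]; order=2,1
step 3: dequeue 3; queue=[0,4]; order=2,1,3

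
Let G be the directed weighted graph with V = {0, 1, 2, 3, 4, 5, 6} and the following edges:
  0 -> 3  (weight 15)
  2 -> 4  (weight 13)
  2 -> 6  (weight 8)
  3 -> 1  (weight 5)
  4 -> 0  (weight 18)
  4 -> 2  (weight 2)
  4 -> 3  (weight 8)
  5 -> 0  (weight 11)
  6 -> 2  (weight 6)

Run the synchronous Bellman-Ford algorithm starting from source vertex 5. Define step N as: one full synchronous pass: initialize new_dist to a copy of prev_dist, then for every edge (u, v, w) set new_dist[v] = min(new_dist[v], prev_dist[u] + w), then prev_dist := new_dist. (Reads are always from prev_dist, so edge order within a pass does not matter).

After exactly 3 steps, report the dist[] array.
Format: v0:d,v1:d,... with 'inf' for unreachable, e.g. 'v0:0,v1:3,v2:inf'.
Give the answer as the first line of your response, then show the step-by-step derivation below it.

v0:11,v1:31,v2:inf,v3:26,v4:inf,v5:0,v6:inf

step 1: dist = v0:11,v1:inf,v2:inf,v3:inf,v4:inf,v5:0,v6:inf
step 2: dist = v0:11,v1:inf,v2:inf,v3:26,v4:inf,v5:0,v6:inf
step 3: dist = v0:11,v1:31,v2:inf,v3:26,v4:inf,v5:0,v6:inf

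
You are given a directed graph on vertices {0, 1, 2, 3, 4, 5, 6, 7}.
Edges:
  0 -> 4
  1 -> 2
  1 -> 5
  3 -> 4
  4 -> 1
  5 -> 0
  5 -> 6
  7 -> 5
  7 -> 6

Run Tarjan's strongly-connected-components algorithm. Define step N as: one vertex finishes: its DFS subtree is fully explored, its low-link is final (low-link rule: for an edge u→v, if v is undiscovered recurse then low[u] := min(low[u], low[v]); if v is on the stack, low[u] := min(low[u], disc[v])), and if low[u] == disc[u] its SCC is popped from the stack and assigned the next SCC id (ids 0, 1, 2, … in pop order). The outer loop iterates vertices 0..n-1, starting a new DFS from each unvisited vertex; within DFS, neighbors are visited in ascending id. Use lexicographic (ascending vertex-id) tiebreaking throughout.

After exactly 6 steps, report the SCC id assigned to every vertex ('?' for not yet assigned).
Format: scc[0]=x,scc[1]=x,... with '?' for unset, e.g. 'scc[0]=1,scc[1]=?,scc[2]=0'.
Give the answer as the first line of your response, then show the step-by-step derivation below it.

scc[0]=2,scc[1]=2,scc[2]=0,scc[3]=?,scc[4]=2,scc[5]=2,scc[6]=1,scc[7]=?

step 1: low=(low[0]=0,low[1]=2,low[2]=3,low[3]=?,low[4]=1,low[5]=?,low[6]=?,low[7]=?); scc=(scc[0]=?,scc[1]=?,scc[2]=0,scc[3]=?,scc[4]=?,scc[5]=?,scc[6]=?,scc[7]=?)
step 2: low=(low[0]=0,low[1]=2,low[2]=3,low[3]=?,low[4]=1,low[5]=0,low[6]=5,low[7]=?); scc=(scc[0]=?,scc[1]=?,scc[2]=0,scc[3]=?,scc[4]=?,scc[5]=?,scc[6]=1,scc[7]=?)
step 3: low=(low[0]=0,low[1]=2,low[2]=3,low[3]=?,low[4]=1,low[5]=0,low[6]=5,low[7]=?); scc=(scc[0]=?,scc[1]=?,scc[2]=0,scc[3]=?,scc[4]=?,scc[5]=?,scc[6]=1,scc[7]=?)
step 4: low=(low[0]=0,low[1]=0,low[2]=3,low[3]=?,low[4]=1,low[5]=0,low[6]=5,low[7]=?); scc=(scc[0]=?,scc[1]=?,scc[2]=0,scc[3]=?,scc[4]=?,scc[5]=?,scc[6]=1,scc[7]=?)
step 5: low=(low[0]=0,low[1]=0,low[2]=3,low[3]=?,low[4]=0,low[5]=0,low[6]=5,low[7]=?); scc=(scc[0]=?,scc[1]=?,scc[2]=0,scc[3]=?,scc[4]=?,scc[5]=?,scc[6]=1,scc[7]=?)
step 6: low=(low[0]=0,low[1]=0,low[2]=3,low[3]=?,low[4]=0,low[5]=0,low[6]=5,low[7]=?); scc=(scc[0]=2,scc[1]=2,scc[2]=0,scc[3]=?,scc[4]=2,scc[5]=2,scc[6]=1,scc[7]=?)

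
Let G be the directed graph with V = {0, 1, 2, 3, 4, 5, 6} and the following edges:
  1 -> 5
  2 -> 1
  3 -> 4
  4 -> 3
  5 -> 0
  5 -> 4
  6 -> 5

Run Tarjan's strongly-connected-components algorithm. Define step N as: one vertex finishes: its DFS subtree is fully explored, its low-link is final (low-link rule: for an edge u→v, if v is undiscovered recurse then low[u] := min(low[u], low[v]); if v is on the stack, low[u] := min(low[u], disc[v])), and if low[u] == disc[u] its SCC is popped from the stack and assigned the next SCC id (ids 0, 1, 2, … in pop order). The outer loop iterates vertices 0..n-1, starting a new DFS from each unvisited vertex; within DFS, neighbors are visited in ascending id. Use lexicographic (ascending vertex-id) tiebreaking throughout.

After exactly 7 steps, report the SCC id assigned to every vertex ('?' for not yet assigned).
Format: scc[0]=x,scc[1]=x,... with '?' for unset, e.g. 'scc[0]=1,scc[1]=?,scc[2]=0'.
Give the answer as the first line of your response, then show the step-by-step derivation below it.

scc[0]=0,scc[1]=3,scc[2]=4,scc[3]=1,scc[4]=1,scc[5]=2,scc[6]=5

step 1: low=(low[0]=0,low[1]=?,low[2]=?,low[3]=?,low[4]=?,low[5]=?,low[6]=?); scc=(scc[0]=0,scc[1]=?,scc[2]=?,scc[3]=?,scc[4]=?,scc[5]=?,scc[6]=?)
step 2: low=(low[0]=0,low[1]=1,low[2]=?,low[3]=3,low[4]=3,low[5]=2,low[6]=?); scc=(scc[0]=0,scc[1]=?,scc[2]=?,scc[3]=?,scc[4]=?,scc[5]=?,scc[6]=?)
step 3: low=(low[0]=0,low[1]=1,low[2]=?,low[3]=3,low[4]=3,low[5]=2,low[6]=?); scc=(scc[0]=0,scc[1]=?,scc[2]=?,scc[3]=1,scc[4]=1,scc[5]=?,scc[6]=?)
step 4: low=(low[0]=0,low[1]=1,low[2]=?,low[3]=3,low[4]=3,low[5]=2,low[6]=?); scc=(scc[0]=0,scc[1]=?,scc[2]=?,scc[3]=1,scc[4]=1,scc[5]=2,scc[6]=?)
step 5: low=(low[0]=0,low[1]=1,low[2]=?,low[3]=3,low[4]=3,low[5]=2,low[6]=?); scc=(scc[0]=0,scc[1]=3,scc[2]=?,scc[3]=1,scc[4]=1,scc[5]=2,scc[6]=?)
step 6: low=(low[0]=0,low[1]=1,low[2]=5,low[3]=3,low[4]=3,low[5]=2,low[6]=?); scc=(scc[0]=0,scc[1]=3,scc[2]=4,scc[3]=1,scc[4]=1,scc[5]=2,scc[6]=?)
step 7: low=(low[0]=0,low[1]=1,low[2]=5,low[3]=3,low[4]=3,low[5]=2,low[6]=6); scc=(scc[0]=0,scc[1]=3,scc[2]=4,scc[3]=1,scc[4]=1,scc[5]=2,scc[6]=5)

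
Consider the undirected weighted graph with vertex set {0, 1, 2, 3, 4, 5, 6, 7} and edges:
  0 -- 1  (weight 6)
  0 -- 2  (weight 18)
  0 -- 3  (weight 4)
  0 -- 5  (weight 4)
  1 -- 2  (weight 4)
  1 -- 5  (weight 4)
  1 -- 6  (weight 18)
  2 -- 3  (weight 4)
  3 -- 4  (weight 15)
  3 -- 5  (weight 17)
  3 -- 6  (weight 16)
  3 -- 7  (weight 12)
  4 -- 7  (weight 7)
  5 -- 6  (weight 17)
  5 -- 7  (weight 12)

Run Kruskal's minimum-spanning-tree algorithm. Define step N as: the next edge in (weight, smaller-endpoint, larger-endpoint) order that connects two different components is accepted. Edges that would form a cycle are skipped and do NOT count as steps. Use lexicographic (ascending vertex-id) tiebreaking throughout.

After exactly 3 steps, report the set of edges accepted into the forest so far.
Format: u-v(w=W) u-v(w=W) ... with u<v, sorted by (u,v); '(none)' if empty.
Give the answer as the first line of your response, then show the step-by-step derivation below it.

0-3(w=4) 0-5(w=4) 1-2(w=4)

step 1: add edge 0-3 (w=4); MST = {0-3(w=4)}
step 2: add edge 0-5 (w=4); MST = {0-3(w=4) 0-5(w=4)}
step 3: add edge 1-2 (w=4); MST = {0-3(w=4) 0-5(w=4) 1-2(w=4)}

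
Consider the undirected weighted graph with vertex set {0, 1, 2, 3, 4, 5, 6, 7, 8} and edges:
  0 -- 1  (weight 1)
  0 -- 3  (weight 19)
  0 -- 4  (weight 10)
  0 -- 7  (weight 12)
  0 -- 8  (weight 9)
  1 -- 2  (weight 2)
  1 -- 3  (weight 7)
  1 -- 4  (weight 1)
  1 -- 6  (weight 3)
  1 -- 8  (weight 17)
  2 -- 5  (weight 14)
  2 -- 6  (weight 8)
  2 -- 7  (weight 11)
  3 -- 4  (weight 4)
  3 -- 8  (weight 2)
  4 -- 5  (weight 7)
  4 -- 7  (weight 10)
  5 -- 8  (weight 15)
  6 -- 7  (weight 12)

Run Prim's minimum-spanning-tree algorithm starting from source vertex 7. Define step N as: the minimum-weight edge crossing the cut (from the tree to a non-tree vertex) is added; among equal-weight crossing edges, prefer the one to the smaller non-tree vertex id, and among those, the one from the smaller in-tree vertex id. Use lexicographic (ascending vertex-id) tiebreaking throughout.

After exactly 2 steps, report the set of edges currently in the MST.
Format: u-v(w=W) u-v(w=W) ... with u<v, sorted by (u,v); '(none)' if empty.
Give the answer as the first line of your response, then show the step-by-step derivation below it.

1-4(w=1) 4-7(w=10)

step 1: add edge 4-7 (w=10); MST = {4-7(w=10)}
step 2: add edge 1-4 (w=1); MST = {1-4(w=1) 4-7(w=10)}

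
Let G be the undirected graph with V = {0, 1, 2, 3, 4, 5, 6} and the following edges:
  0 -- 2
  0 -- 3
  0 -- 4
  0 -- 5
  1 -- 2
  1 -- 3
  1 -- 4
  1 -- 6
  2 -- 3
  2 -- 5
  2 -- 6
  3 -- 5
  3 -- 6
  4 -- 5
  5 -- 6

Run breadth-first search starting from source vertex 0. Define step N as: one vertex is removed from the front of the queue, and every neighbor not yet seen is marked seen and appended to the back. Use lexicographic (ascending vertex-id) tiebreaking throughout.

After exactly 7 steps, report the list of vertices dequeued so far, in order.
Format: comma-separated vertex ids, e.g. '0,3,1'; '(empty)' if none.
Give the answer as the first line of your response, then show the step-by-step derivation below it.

0,2,3,4,5,1,6

step 1: dequeue 0; queue=[2,3,4,5]; order=0
step 2: dequeue 2; queue=[3,4,5,1,6]; order=0,2
step 3: dequeue 3; queue=[4,5,1,6]; order=0,2,3
step 4: dequeue 4; queue=[5,1,6]; order=0,2,3,4
step 5: dequeue 5; queue=[1,6]; order=0,2,3,4,5
step 6: dequeue 1; queue=[6]; order=0,2,3,4,5,1
step 7: dequeue 6; queue=[(empty)]; order=0,2,3,4,5,1,6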